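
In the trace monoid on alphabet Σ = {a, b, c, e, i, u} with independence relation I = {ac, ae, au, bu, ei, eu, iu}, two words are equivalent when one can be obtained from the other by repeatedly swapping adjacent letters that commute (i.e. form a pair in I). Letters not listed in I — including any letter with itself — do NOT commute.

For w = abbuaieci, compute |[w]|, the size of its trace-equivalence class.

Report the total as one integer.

21

piece 0:a — minimal
piece 1:b rests on {0:a}
piece 2:b rests on {1:b}
piece 3:u — minimal
piece 4:a rests on {2:b}
piece 5:i rests on {4:a}
piece 6:e rests on {2:b}
piece 7:c rests on {3:u, 5:i, 6:e}
piece 8:i rests on {7:c}
minimal pieces: {0:a, 3:u}
ways to finish when only these pieces remain (= sum over removing one remaining piece with nothing left below it):
  1 left: {8}→1
  2 left: {7,8}→1
  3 left: {3,7,8}→1  {5,7,8}→1  {6,7,8}→1
  4 left: {3,5,7,8}→2  {3,6,7,8}→2  {4,5,7,8}→1  {5,6,7,8}→2
  5 left: {3,4,5,7,8}→3  {3,5,6,7,8}→6  {4,5,6,7,8}→3
  6 left: {2,4,5,6,7,8}→3  {3,4,5,6,7,8}→12
  7 left: {1,2,4,5,6,7,8}→3  {2,3,4,5,6,7,8}→15
  placing 0:a first → 18 extensions
  placing 3:u first → 3 extensions
total linear extensions = 21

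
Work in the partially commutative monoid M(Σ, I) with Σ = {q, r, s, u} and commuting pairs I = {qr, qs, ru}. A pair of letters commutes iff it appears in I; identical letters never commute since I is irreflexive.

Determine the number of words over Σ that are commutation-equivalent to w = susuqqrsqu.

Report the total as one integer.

14

0(s) covers ∅
1(u) covers 0:s
2(s) covers 1:u
3(u) covers 2:s
4(q) covers 3:u
5(q) covers 4:q
6(r) covers 2:s
7(s) covers 3:u, 6:r
8(q) covers 5:q
9(u) covers 7:s, 8:q
floor of heap: 0:s
completions by unplaced set U, small U first (add the entries for U minus each lowest piece of U):
  |U|=1: {9}:1
  |U|=2: {7,9}:1  {8,9}:1
  |U|=3: {5,8,9}:1  {6,7,9}:1  {7,8,9}:2
  |U|=4: {4,5,8,9}:1  {5,7,8,9}:3  {6,7,8,9}:3
  |U|=5: {4,5,7,8,9}:4  {5,6,7,8,9}:6
  |U|=6: {3,4,5,7,8,9}:4  {4,5,6,7,8,9}:10
  |U|=7: {3,4,5,6,7,8,9}:14
  |U|=8: {2,3,4,5,6,7,8,9}:14
  start at 0(s): 14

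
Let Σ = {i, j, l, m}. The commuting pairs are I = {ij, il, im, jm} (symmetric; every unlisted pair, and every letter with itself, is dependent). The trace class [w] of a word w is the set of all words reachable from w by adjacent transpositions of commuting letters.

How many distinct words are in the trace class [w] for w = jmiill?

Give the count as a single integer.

30

0(j) covers ∅
1(m) covers ∅
2(i) covers ∅
3(i) covers 2:i
4(l) covers 0:j, 1:m
5(l) covers 4:l
floor of heap: 0:j, 1:m, 2:i
completions by unplaced set U, small U first (add the entries for U minus each lowest piece of U):
  |U|=1: {3}:1  {5}:1
  |U|=2: {2,3}:1  {3,5}:2  {4,5}:1
  |U|=3: {0,4,5}:1  {1,4,5}:1  {2,3,5}:3  {3,4,5}:3
  |U|=4: {0,1,4,5}:2  {0,3,4,5}:4  {1,3,4,5}:4  {2,3,4,5}:6
  start at 0(j): 10
  start at 1(m): 10
  start at 2(i): 10
sum over floor = 30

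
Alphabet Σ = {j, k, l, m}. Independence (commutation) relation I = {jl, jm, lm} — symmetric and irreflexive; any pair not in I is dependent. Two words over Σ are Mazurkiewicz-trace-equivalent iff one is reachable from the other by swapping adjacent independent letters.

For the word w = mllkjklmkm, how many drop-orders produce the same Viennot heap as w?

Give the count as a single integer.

piece 0:m — minimal
piece 1:l — minimal
piece 2:l rests on {1:l}
piece 3:k rests on {0:m, 2:l}
piece 4:j rests on {3:k}
piece 5:k rests on {4:j}
piece 6:l rests on {5:k}
piece 7:m rests on {5:k}
piece 8:k rests on {6:l, 7:m}
piece 9:m rests on {8:k}
minimal pieces: {0:m, 1:l}
ways to finish when only these pieces remain (= sum over removing one remaining piece with nothing left below it):
  1 left: {9}→1
  2 left: {8,9}→1
  3 left: {6,8,9}→1  {7,8,9}→1
  4 left: {6,7,8,9}→2
  5 left: {5,6,7,8,9}→2
  6 left: {4,5,6,7,8,9}→2
  7 left: {3,4,5,6,7,8,9}→2
  8 left: {0,3,4,5,6,7,8,9}→2  {2,3,4,5,6,7,8,9}→2
  placing 0:m first → 2 extensions
  placing 1:l first → 4 extensions
total linear extensions = 6

6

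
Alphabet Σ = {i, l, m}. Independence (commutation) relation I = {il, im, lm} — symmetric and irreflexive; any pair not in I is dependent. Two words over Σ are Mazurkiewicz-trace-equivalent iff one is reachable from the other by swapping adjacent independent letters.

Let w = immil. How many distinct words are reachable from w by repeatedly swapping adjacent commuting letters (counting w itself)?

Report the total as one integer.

drop 0:i onto floor
drop 1:m onto floor
drop 2:m onto {1:m}
drop 3:i onto {0:i}
drop 4:l onto floor
ground layer = {0:i, 1:m, 4:l}
drop-orders for the pieces not yet dropped (sum over which currently-grounded one goes next):
  1 to go: {2} 1  {3} 1  {4} 1
  2 to go: {0,3} 1  {1,2} 1  {2,3} 2  {2,4} 2  {3,4} 2
  3 to go: {0,2,3} 3  {0,3,4} 3  {1,2,3} 3  {1,2,4} 3  {2,3,4} 6
  if 0:i drops first: 12 orders
  if 1:m drops first: 12 orders
  if 4:l drops first: 6 orders
heap linearizations: 30

30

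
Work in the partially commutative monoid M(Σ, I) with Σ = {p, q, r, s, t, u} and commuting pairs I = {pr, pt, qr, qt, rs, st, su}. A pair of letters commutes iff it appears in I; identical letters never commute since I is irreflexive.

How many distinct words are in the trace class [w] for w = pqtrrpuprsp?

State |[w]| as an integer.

80

0(p) covers ∅
1(q) covers 0:p
2(t) covers ∅
3(r) covers 2:t
4(r) covers 3:r
5(p) covers 1:q
6(u) covers 4:r, 5:p
7(p) covers 6:u
8(r) covers 6:u
9(s) covers 7:p
10(p) covers 9:s
floor of heap: 0:p, 2:t
completions by unplaced set U, small U first (add the entries for U minus each lowest piece of U):
  |U|=1: {8}:1  {10}:1
  |U|=2: {8,10}:2  {9,10}:1
  |U|=3: {7,9,10}:1  {8,9,10}:3
  |U|=4: {7,8,9,10}:4
  |U|=5: {6,7,8,9,10}:4
  |U|=6: {4,6,7,8,9,10}:4  {5,6,7,8,9,10}:4
  |U|=7: {1,5,6,7,8,9,10}:4  {3,4,6,7,8,9,10}:4  {4,5,6,7,8,9,10}:8
  |U|=8: {0,1,5,6,7,8,9,10}:4  {1,4,5,6,7,8,9,10}:12  {2,3,4,6,7,8,9,10}:4  {3,4,5,6,7,8,9,10}:12
  |U|=9: {0,1,4,5,6,7,8,9,10}:16  {1,3,4,5,6,7,8,9,10}:24  {2,3,4,5,6,7,8,9,10}:16
  start at 0(p): 40
  start at 2(t): 40
sum over floor = 80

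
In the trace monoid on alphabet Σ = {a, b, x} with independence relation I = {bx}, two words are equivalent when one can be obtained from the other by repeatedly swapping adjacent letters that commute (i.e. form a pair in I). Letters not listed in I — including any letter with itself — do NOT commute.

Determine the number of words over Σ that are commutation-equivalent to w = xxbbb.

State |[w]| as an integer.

10

#0=x has no predecessor
#1=x depends on [0:x]
#2=b has no predecessor
#3=b depends on [2:b]
#4=b depends on [3:b]
sources: [0:x, 2:b]
N(rest) = Σ N(rest − s) over sources s of rest; N(one piece) = 1:
  size 1 → [1]=1  [4]=1
  size 2 → [0,1]=1  [1,4]=2  [3,4]=1
  size 3 → [0,1,4]=3  [1,3,4]=3  [2,3,4]=1
  first=0(x) contributes 4
  first=2(b) contributes 6
|[w]| = 10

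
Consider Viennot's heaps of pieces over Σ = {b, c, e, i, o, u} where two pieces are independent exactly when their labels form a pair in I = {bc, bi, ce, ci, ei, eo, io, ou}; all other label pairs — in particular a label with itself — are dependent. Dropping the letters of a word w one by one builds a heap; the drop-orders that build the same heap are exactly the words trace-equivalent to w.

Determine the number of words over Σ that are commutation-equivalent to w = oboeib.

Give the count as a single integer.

12

#0=o has no predecessor
#1=b depends on [0:o]
#2=o depends on [1:b]
#3=e depends on [1:b]
#4=i has no predecessor
#5=b depends on [2:o, 3:e]
sources: [0:o, 4:i]
N(rest) = Σ N(rest − s) over sources s of rest; N(one piece) = 1:
  size 1 → [4]=1  [5]=1
  size 2 → [2,5]=1  [3,5]=1  [4,5]=2
  size 3 → [2,3,5]=2  [2,4,5]=3  [3,4,5]=3
  size 4 → [1,2,3,5]=2  [2,3,4,5]=8
  first=0(o) contributes 10
  first=4(i) contributes 2
|[w]| = 12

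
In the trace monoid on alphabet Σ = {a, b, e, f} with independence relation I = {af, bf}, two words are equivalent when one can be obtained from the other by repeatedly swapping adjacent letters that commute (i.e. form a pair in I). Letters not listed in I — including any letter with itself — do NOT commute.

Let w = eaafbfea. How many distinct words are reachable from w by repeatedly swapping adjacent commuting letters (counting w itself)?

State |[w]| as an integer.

#0=e has no predecessor
#1=a depends on [0:e]
#2=a depends on [1:a]
#3=f depends on [0:e]
#4=b depends on [2:a]
#5=f depends on [3:f]
#6=e depends on [4:b, 5:f]
#7=a depends on [6:e]
sources: [0:e]
N(rest) = Σ N(rest − s) over sources s of rest; N(one piece) = 1:
  size 1 → [7]=1
  size 2 → [6,7]=1
  size 3 → [4,6,7]=1  [5,6,7]=1
  size 4 → [2,4,6,7]=1  [3,5,6,7]=1  [4,5,6,7]=2
  size 5 → [1,2,4,6,7]=1  [2,4,5,6,7]=3  [3,4,5,6,7]=3
  size 6 → [1,2,4,5,6,7]=4  [2,3,4,5,6,7]=6
  first=0(e) contributes 10

10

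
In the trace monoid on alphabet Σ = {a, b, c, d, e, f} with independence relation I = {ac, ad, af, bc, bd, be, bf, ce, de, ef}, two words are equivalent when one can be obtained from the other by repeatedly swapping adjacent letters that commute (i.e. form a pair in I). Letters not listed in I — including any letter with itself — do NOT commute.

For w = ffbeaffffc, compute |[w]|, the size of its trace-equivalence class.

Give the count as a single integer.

240

#0=f has no predecessor
#1=f depends on [0:f]
#2=b has no predecessor
#3=e has no predecessor
#4=a depends on [2:b, 3:e]
#5=f depends on [1:f]
#6=f depends on [5:f]
#7=f depends on [6:f]
#8=f depends on [7:f]
#9=c depends on [8:f]
sources: [0:f, 2:b, 3:e]
N(rest) = Σ N(rest − s) over sources s of rest; N(one piece) = 1:
  size 1 → [4]=1  [9]=1
  size 2 → [2,4]=1  [3,4]=1  [4,9]=2  [8,9]=1
  size 3 → [2,3,4]=2  [2,4,9]=3  [3,4,9]=3  [4,8,9]=3  [7,8,9]=1
  size 4 → [2,3,4,9]=8  [2,4,8,9]=6  [3,4,8,9]=6  [4,7,8,9]=4  [6,7,8,9]=1
  size 5 → [2,3,4,8,9]=20  [2,4,7,8,9]=10  [3,4,7,8,9]=10  [4,6,7,8,9]=5  [5,6,7,8,9]=1
  size 6 → [1,5,6,7,8,9]=1  [2,3,4,7,8,9]=40  [2,4,6,7,8,9]=15  [3,4,6,7,8,9]=15  [4,5,6,7,8,9]=6
  size 7 → [0,1,5,6,7,8,9]=1  [1,4,5,6,7,8,9]=7  [2,3,4,6,7,8,9]=70  [2,4,5,6,7,8,9]=21  [3,4,5,6,7,8,9]=21
  size 8 → [0,1,4,5,6,7,8,9]=8  [1,2,4,5,6,7,8,9]=28  [1,3,4,5,6,7,8,9]=28  [2,3,4,5,6,7,8,9]=112
  first=0(f) contributes 168
  first=2(b) contributes 36
  first=3(e) contributes 36
|[w]| = 240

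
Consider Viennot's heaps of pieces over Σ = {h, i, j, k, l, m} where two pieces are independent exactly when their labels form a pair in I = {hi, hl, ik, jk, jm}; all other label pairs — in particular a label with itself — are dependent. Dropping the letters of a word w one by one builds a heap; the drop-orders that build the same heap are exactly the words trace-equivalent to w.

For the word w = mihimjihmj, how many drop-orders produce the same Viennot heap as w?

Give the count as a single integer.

24

0(m) covers ∅
1(i) covers 0:m
2(h) covers 0:m
3(i) covers 1:i
4(m) covers 2:h, 3:i
5(j) covers 2:h, 3:i
6(i) covers 4:m, 5:j
7(h) covers 4:m, 5:j
8(m) covers 6:i, 7:h
9(j) covers 6:i, 7:h
floor of heap: 0:m
completions by unplaced set U, small U first (add the entries for U minus each lowest piece of U):
  |U|=1: {8}:1  {9}:1
  |U|=2: {8,9}:2
  |U|=3: {6,8,9}:2  {7,8,9}:2
  |U|=4: {6,7,8,9}:4
  |U|=5: {4,6,7,8,9}:4  {5,6,7,8,9}:4
  |U|=6: {4,5,6,7,8,9}:8
  |U|=7: {2,4,5,6,7,8,9}:8  {3,4,5,6,7,8,9}:8
  |U|=8: {1,3,4,5,6,7,8,9}:8  {2,3,4,5,6,7,8,9}:16
  start at 0(m): 24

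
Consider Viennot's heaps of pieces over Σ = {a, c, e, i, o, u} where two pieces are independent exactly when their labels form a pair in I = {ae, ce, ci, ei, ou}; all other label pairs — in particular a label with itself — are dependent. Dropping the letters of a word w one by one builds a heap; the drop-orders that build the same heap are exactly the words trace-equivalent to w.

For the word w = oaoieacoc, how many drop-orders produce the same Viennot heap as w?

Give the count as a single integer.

4

piece 0:o — minimal
piece 1:a rests on {0:o}
piece 2:o rests on {1:a}
piece 3:i rests on {2:o}
piece 4:e rests on {2:o}
piece 5:a rests on {3:i}
piece 6:c rests on {5:a}
piece 7:o rests on {4:e, 6:c}
piece 8:c rests on {7:o}
minimal pieces: {0:o}
ways to finish when only these pieces remain (= sum over removing one remaining piece with nothing left below it):
  1 left: {8}→1
  2 left: {7,8}→1
  3 left: {4,7,8}→1  {6,7,8}→1
  4 left: {4,6,7,8}→2  {5,6,7,8}→1
  5 left: {3,5,6,7,8}→1  {4,5,6,7,8}→3
  6 left: {3,4,5,6,7,8}→4
  7 left: {2,3,4,5,6,7,8}→4
  placing 0:o first → 4 extensions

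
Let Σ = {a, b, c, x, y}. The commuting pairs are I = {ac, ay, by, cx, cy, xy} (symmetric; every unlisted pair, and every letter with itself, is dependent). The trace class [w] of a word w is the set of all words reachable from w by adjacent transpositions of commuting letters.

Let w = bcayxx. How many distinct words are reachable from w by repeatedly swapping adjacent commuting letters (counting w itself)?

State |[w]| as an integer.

24

#0=b has no predecessor
#1=c depends on [0:b]
#2=a depends on [0:b]
#3=y has no predecessor
#4=x depends on [2:a]
#5=x depends on [4:x]
sources: [0:b, 3:y]
N(rest) = Σ N(rest − s) over sources s of rest; N(one piece) = 1:
  size 1 → [1]=1  [3]=1  [5]=1
  size 2 → [1,3]=2  [1,5]=2  [3,5]=2  [4,5]=1
  size 3 → [1,3,5]=6  [1,4,5]=3  [2,4,5]=1  [3,4,5]=3
  size 4 → [1,2,4,5]=4  [1,3,4,5]=12  [2,3,4,5]=4
  first=0(b) contributes 20
  first=3(y) contributes 4
|[w]| = 24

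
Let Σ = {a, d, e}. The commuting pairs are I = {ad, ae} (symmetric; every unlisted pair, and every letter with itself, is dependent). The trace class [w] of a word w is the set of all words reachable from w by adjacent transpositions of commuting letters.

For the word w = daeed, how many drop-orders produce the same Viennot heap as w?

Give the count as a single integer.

0(d) covers ∅
1(a) covers ∅
2(e) covers 0:d
3(e) covers 2:e
4(d) covers 3:e
floor of heap: 0:d, 1:a
completions by unplaced set U, small U first (add the entries for U minus each lowest piece of U):
  |U|=1: {1}:1  {4}:1
  |U|=2: {1,4}:2  {3,4}:1
  |U|=3: {1,3,4}:3  {2,3,4}:1
  start at 0(d): 4
  start at 1(a): 1
sum over floor = 5

5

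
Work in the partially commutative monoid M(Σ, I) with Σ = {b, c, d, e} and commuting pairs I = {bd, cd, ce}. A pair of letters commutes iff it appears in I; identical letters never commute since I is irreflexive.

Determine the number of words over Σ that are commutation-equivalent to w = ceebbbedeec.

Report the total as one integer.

piece 0:c — minimal
piece 1:e — minimal
piece 2:e rests on {1:e}
piece 3:b rests on {0:c, 2:e}
piece 4:b rests on {3:b}
piece 5:b rests on {4:b}
piece 6:e rests on {5:b}
piece 7:d rests on {6:e}
piece 8:e rests on {7:d}
piece 9:e rests on {8:e}
piece 10:c rests on {5:b}
minimal pieces: {0:c, 1:e}
ways to finish when only these pieces remain (= sum over removing one remaining piece with nothing left below it):
  1 left: {9}→1  {10}→1
  2 left: {8,9}→1  {9,10}→2
  3 left: {7,8,9}→1  {8,9,10}→3
  4 left: {6,7,8,9}→1  {7,8,9,10}→4
  5 left: {6,7,8,9,10}→5
  6 left: {5,6,7,8,9,10}→5
  7 left: {4,5,6,7,8,9,10}→5
  8 left: {3,4,5,6,7,8,9,10}→5
  9 left: {0,3,4,5,6,7,8,9,10}→5  {2,3,4,5,6,7,8,9,10}→5
  placing 0:c first → 5 extensions
  placing 1:e first → 10 extensions
total linear extensions = 15

15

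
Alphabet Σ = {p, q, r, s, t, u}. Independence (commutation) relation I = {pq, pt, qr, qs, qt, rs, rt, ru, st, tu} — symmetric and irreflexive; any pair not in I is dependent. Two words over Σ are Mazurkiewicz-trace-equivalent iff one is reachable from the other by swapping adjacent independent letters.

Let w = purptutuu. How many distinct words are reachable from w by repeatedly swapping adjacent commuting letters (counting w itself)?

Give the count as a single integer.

drop 0:p onto floor
drop 1:u onto {0:p}
drop 2:r onto {0:p}
drop 3:p onto {1:u, 2:r}
drop 4:t onto floor
drop 5:u onto {3:p}
drop 6:t onto {4:t}
drop 7:u onto {5:u}
drop 8:u onto {7:u}
ground layer = {0:p, 4:t}
drop-orders for the pieces not yet dropped (sum over which currently-grounded one goes next):
  1 to go: {6} 1  {8} 1
  2 to go: {4,6} 1  {6,8} 2  {7,8} 1
  3 to go: {4,6,8} 3  {5,7,8} 1  {6,7,8} 3
  4 to go: {3,5,7,8} 1  {4,6,7,8} 6  {5,6,7,8} 4
  5 to go: {1,3,5,7,8} 1  {2,3,5,7,8} 1  {3,5,6,7,8} 5  {4,5,6,7,8} 10
  6 to go: {1,2,3,5,7,8} 2  {1,3,5,6,7,8} 6  {2,3,5,6,7,8} 6  {3,4,5,6,7,8} 15
  7 to go: {0,1,2,3,5,7,8} 2  {1,2,3,5,6,7,8} 14  {1,3,4,5,6,7,8} 21  {2,3,4,5,6,7,8} 21
  if 0:p drops first: 56 orders
  if 4:t drops first: 16 orders
heap linearizations: 72

72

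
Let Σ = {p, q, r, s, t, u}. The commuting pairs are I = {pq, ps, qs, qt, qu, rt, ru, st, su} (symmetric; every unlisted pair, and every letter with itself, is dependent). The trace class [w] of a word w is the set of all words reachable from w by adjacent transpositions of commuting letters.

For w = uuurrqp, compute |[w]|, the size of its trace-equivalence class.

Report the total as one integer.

#0=u has no predecessor
#1=u depends on [0:u]
#2=u depends on [1:u]
#3=r has no predecessor
#4=r depends on [3:r]
#5=q depends on [4:r]
#6=p depends on [2:u, 4:r]
sources: [0:u, 3:r]
N(rest) = Σ N(rest − s) over sources s of rest; N(one piece) = 1:
  size 1 → [5]=1  [6]=1
  size 2 → [2,6]=1  [5,6]=2
  size 3 → [1,2,6]=1  [2,5,6]=3  [4,5,6]=2
  size 4 → [0,1,2,6]=1  [1,2,5,6]=4  [2,4,5,6]=5  [3,4,5,6]=2
  size 5 → [0,1,2,5,6]=5  [1,2,4,5,6]=9  [2,3,4,5,6]=7
  first=0(u) contributes 16
  first=3(r) contributes 14
|[w]| = 30

30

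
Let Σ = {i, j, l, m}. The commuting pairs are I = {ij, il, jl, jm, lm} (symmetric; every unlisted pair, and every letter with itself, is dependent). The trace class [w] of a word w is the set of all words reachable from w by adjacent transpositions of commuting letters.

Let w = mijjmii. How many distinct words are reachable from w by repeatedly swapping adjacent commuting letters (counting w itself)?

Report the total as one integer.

drop 0:m onto floor
drop 1:i onto {0:m}
drop 2:j onto floor
drop 3:j onto {2:j}
drop 4:m onto {1:i}
drop 5:i onto {4:m}
drop 6:i onto {5:i}
ground layer = {0:m, 2:j}
drop-orders for the pieces not yet dropped (sum over which currently-grounded one goes next):
  1 to go: {3} 1  {6} 1
  2 to go: {2,3} 1  {3,6} 2  {5,6} 1
  3 to go: {2,3,6} 3  {3,5,6} 3  {4,5,6} 1
  4 to go: {1,4,5,6} 1  {2,3,5,6} 6  {3,4,5,6} 4
  5 to go: {0,1,4,5,6} 1  {1,3,4,5,6} 5  {2,3,4,5,6} 10
  if 0:m drops first: 15 orders
  if 2:j drops first: 6 orders
heap linearizations: 21

21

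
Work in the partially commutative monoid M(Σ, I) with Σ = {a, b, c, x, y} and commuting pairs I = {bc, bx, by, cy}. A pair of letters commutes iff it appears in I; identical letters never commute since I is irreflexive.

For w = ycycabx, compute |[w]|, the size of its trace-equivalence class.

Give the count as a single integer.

0(y) covers ∅
1(c) covers ∅
2(y) covers 0:y
3(c) covers 1:c
4(a) covers 2:y, 3:c
5(b) covers 4:a
6(x) covers 4:a
floor of heap: 0:y, 1:c
completions by unplaced set U, small U first (add the entries for U minus each lowest piece of U):
  |U|=1: {5}:1  {6}:1
  |U|=2: {5,6}:2
  |U|=3: {4,5,6}:2
  |U|=4: {2,4,5,6}:2  {3,4,5,6}:2
  |U|=5: {0,2,4,5,6}:2  {1,3,4,5,6}:2  {2,3,4,5,6}:4
  start at 0(y): 6
  start at 1(c): 6
sum over floor = 12

12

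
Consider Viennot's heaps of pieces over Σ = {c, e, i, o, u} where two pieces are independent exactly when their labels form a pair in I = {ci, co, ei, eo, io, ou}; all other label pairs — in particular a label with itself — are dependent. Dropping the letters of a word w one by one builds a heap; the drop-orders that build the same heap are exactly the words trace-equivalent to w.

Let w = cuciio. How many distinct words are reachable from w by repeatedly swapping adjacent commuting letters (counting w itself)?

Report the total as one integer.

18

#0=c has no predecessor
#1=u depends on [0:c]
#2=c depends on [1:u]
#3=i depends on [1:u]
#4=i depends on [3:i]
#5=o has no predecessor
sources: [0:c, 5:o]
N(rest) = Σ N(rest − s) over sources s of rest; N(one piece) = 1:
  size 1 → [2]=1  [4]=1  [5]=1
  size 2 → [2,4]=2  [2,5]=2  [3,4]=1  [4,5]=2
  size 3 → [2,3,4]=3  [2,4,5]=6  [3,4,5]=3
  size 4 → [1,2,3,4]=3  [2,3,4,5]=12
  first=0(c) contributes 15
  first=5(o) contributes 3
|[w]| = 18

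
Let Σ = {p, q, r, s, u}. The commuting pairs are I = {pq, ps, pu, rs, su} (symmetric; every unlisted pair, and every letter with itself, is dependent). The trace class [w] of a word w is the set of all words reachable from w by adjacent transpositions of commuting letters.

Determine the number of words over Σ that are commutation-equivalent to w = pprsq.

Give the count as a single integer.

0(p) covers ∅
1(p) covers 0:p
2(r) covers 1:p
3(s) covers ∅
4(q) covers 2:r, 3:s
floor of heap: 0:p, 3:s
completions by unplaced set U, small U first (add the entries for U minus each lowest piece of U):
  |U|=1: {4}:1
  |U|=2: {2,4}:1  {3,4}:1
  |U|=3: {1,2,4}:1  {2,3,4}:2
  start at 0(p): 3
  start at 3(s): 1
sum over floor = 4

4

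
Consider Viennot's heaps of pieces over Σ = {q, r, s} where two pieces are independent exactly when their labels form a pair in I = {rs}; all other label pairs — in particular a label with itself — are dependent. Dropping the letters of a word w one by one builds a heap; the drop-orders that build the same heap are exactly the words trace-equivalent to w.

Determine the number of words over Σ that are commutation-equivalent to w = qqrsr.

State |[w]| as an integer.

0(q) covers ∅
1(q) covers 0:q
2(r) covers 1:q
3(s) covers 1:q
4(r) covers 2:r
floor of heap: 0:q
completions by unplaced set U, small U first (add the entries for U minus each lowest piece of U):
  |U|=1: {3}:1  {4}:1
  |U|=2: {2,4}:1  {3,4}:2
  |U|=3: {2,3,4}:3
  start at 0(q): 3

3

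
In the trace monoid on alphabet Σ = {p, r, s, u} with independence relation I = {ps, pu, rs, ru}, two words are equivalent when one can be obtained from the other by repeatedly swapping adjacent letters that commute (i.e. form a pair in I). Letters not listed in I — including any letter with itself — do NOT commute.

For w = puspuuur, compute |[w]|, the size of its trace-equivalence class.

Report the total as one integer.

56

piece 0:p — minimal
piece 1:u — minimal
piece 2:s rests on {1:u}
piece 3:p rests on {0:p}
piece 4:u rests on {2:s}
piece 5:u rests on {4:u}
piece 6:u rests on {5:u}
piece 7:r rests on {3:p}
minimal pieces: {0:p, 1:u}
ways to finish when only these pieces remain (= sum over removing one remaining piece with nothing left below it):
  1 left: {6}→1  {7}→1
  2 left: {3,7}→1  {5,6}→1  {6,7}→2
  3 left: {0,3,7}→1  {3,6,7}→3  {4,5,6}→1  {5,6,7}→3
  4 left: {0,3,6,7}→4  {2,4,5,6}→1  {3,5,6,7}→6  {4,5,6,7}→4
  5 left: {0,3,5,6,7}→10  {1,2,4,5,6}→1  {2,4,5,6,7}→5  {3,4,5,6,7}→10
  6 left: {0,3,4,5,6,7}→20  {1,2,4,5,6,7}→6  {2,3,4,5,6,7}→15
  placing 0:p first → 21 extensions
  placing 1:u first → 35 extensions
total linear extensions = 56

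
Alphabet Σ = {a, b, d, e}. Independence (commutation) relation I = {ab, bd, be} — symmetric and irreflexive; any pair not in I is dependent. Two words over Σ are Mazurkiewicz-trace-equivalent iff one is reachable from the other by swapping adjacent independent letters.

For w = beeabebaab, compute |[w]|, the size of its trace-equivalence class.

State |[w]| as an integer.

#0=b has no predecessor
#1=e has no predecessor
#2=e depends on [1:e]
#3=a depends on [2:e]
#4=b depends on [0:b]
#5=e depends on [3:a]
#6=b depends on [4:b]
#7=a depends on [5:e]
#8=a depends on [7:a]
#9=b depends on [6:b]
sources: [0:b, 1:e]
N(rest) = Σ N(rest − s) over sources s of rest; N(one piece) = 1:
  size 1 → [8]=1  [9]=1
  size 2 → [6,9]=1  [7,8]=1  [8,9]=2
  size 3 → [4,6,9]=1  [5,7,8]=1  [6,8,9]=3  [7,8,9]=3
  size 4 → [0,4,6,9]=1  [3,5,7,8]=1  [4,6,8,9]=4  [5,7,8,9]=4  [6,7,8,9]=6
  size 5 → [0,4,6,8,9]=5  [2,3,5,7,8]=1  [3,5,7,8,9]=5  [4,6,7,8,9]=10  [5,6,7,8,9]=10
  size 6 → [0,4,6,7,8,9]=15  [1,2,3,5,7,8]=1  [2,3,5,7,8,9]=6  [3,5,6,7,8,9]=15  [4,5,6,7,8,9]=20
  size 7 → [0,4,5,6,7,8,9]=35  [1,2,3,5,7,8,9]=7  [2,3,5,6,7,8,9]=21  [3,4,5,6,7,8,9]=35
  size 8 → [0,3,4,5,6,7,8,9]=70  [1,2,3,5,6,7,8,9]=28  [2,3,4,5,6,7,8,9]=56
  first=0(b) contributes 84
  first=1(e) contributes 126
|[w]| = 210

210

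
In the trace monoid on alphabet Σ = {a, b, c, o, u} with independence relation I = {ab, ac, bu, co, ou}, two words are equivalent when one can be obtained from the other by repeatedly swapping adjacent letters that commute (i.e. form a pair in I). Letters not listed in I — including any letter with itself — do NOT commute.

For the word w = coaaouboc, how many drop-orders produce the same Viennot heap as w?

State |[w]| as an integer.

33

#0=c has no predecessor
#1=o has no predecessor
#2=a depends on [1:o]
#3=a depends on [2:a]
#4=o depends on [3:a]
#5=u depends on [0:c, 3:a]
#6=b depends on [0:c, 4:o]
#7=o depends on [6:b]
#8=c depends on [5:u, 6:b]
sources: [0:c, 1:o]
N(rest) = Σ N(rest − s) over sources s of rest; N(one piece) = 1:
  size 1 → [7]=1  [8]=1
  size 2 → [5,8]=1  [7,8]=2
  size 3 → [5,7,8]=3  [6,7,8]=2
  size 4 → [4,6,7,8]=2  [5,6,7,8]=5
  size 5 → [0,5,6,7,8]=5  [4,5,6,7,8]=7
  size 6 → [0,4,5,6,7,8]=12  [3,4,5,6,7,8]=7
  size 7 → [0,3,4,5,6,7,8]=19  [2,3,4,5,6,7,8]=7
  first=0(c) contributes 7
  first=1(o) contributes 26
|[w]| = 33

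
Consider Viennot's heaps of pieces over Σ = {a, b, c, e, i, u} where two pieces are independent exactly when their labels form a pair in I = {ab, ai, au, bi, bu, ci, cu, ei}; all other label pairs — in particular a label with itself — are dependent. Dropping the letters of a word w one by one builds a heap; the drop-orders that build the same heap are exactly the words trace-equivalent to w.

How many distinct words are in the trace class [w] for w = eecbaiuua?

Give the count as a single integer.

0(e) covers ∅
1(e) covers 0:e
2(c) covers 1:e
3(b) covers 2:c
4(a) covers 2:c
5(i) covers ∅
6(u) covers 1:e, 5:i
7(u) covers 6:u
8(a) covers 4:a
floor of heap: 0:e, 5:i
completions by unplaced set U, small U first (add the entries for U minus each lowest piece of U):
  |U|=1: {3}:1  {7}:1  {8}:1
  |U|=2: {3,7}:2  {3,8}:2  {4,8}:1  {6,7}:1  {7,8}:2
  |U|=3: {3,4,8}:3  {3,6,7}:3  {3,7,8}:6  {4,7,8}:3  {5,6,7}:1  {6,7,8}:3
  |U|=4: {2,3,4,8}:3  {3,4,7,8}:12  {3,5,6,7}:4  {3,6,7,8}:12  {4,6,7,8}:6  {5,6,7,8}:4
  |U|=5: {2,3,4,7,8}:15  {3,4,6,7,8}:30  {3,5,6,7,8}:20  {4,5,6,7,8}:10
  |U|=6: {2,3,4,6,7,8}:45  {3,4,5,6,7,8}:60
  |U|=7: {1,2,3,4,6,7,8}:45  {2,3,4,5,6,7,8}:105
  start at 0(e): 150
  start at 5(i): 45
sum over floor = 195

195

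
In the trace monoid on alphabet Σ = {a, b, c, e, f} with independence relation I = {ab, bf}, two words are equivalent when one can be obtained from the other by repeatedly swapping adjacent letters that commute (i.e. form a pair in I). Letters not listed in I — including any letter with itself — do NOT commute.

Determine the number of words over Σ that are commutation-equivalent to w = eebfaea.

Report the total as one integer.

3

drop 0:e onto floor
drop 1:e onto {0:e}
drop 2:b onto {1:e}
drop 3:f onto {1:e}
drop 4:a onto {3:f}
drop 5:e onto {2:b, 4:a}
drop 6:a onto {5:e}
ground layer = {0:e}
drop-orders for the pieces not yet dropped (sum over which currently-grounded one goes next):
  1 to go: {6} 1
  2 to go: {5,6} 1
  3 to go: {2,5,6} 1  {4,5,6} 1
  4 to go: {2,4,5,6} 2  {3,4,5,6} 1
  5 to go: {2,3,4,5,6} 3
  if 0:e drops first: 3 orders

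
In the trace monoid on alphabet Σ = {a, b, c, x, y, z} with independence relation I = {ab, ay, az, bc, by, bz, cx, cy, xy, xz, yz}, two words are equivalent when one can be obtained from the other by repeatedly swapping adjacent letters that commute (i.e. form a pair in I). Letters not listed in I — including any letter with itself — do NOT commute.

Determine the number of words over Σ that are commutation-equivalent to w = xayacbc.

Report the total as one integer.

drop 0:x onto floor
drop 1:a onto {0:x}
drop 2:y onto floor
drop 3:a onto {1:a}
drop 4:c onto {3:a}
drop 5:b onto {0:x}
drop 6:c onto {4:c}
ground layer = {0:x, 2:y}
drop-orders for the pieces not yet dropped (sum over which currently-grounded one goes next):
  1 to go: {2} 1  {5} 1  {6} 1
  2 to go: {2,5} 2  {2,6} 2  {4,6} 1  {5,6} 2
  3 to go: {2,4,6} 3  {2,5,6} 6  {3,4,6} 1  {4,5,6} 3
  4 to go: {1,3,4,6} 1  {2,3,4,6} 4  {2,4,5,6} 12  {3,4,5,6} 4
  5 to go: {1,2,3,4,6} 5  {1,3,4,5,6} 5  {2,3,4,5,6} 20
  if 0:x drops first: 30 orders
  if 2:y drops first: 5 orders
heap linearizations: 35

35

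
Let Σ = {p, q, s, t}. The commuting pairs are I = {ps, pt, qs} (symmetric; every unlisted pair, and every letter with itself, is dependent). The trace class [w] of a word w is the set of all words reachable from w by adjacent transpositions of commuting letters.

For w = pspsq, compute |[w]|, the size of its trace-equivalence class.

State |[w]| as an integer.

piece 0:p — minimal
piece 1:s — minimal
piece 2:p rests on {0:p}
piece 3:s rests on {1:s}
piece 4:q rests on {2:p}
minimal pieces: {0:p, 1:s}
ways to finish when only these pieces remain (= sum over removing one remaining piece with nothing left below it):
  1 left: {3}→1  {4}→1
  2 left: {1,3}→1  {2,4}→1  {3,4}→2
  3 left: {0,2,4}→1  {1,3,4}→3  {2,3,4}→3
  placing 0:p first → 6 extensions
  placing 1:s first → 4 extensions
total linear extensions = 10

10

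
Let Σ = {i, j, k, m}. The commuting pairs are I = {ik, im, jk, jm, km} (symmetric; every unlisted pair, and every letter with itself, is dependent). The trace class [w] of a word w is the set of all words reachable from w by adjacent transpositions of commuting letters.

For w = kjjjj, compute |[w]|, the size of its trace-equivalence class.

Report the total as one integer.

5

piece 0:k — minimal
piece 1:j — minimal
piece 2:j rests on {1:j}
piece 3:j rests on {2:j}
piece 4:j rests on {3:j}
minimal pieces: {0:k, 1:j}
ways to finish when only these pieces remain (= sum over removing one remaining piece with nothing left below it):
  1 left: {0}→1  {4}→1
  2 left: {0,4}→2  {3,4}→1
  3 left: {0,3,4}→3  {2,3,4}→1
  placing 0:k first → 1 extensions
  placing 1:j first → 4 extensions
total linear extensions = 5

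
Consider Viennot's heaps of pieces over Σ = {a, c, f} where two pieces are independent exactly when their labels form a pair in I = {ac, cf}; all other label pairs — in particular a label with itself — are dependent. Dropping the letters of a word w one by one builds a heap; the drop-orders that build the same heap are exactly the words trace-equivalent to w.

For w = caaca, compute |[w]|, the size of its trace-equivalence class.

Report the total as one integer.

10

drop 0:c onto floor
drop 1:a onto floor
drop 2:a onto {1:a}
drop 3:c onto {0:c}
drop 4:a onto {2:a}
ground layer = {0:c, 1:a}
drop-orders for the pieces not yet dropped (sum over which currently-grounded one goes next):
  1 to go: {3} 1  {4} 1
  2 to go: {0,3} 1  {2,4} 1  {3,4} 2
  3 to go: {0,3,4} 3  {1,2,4} 1  {2,3,4} 3
  if 0:c drops first: 4 orders
  if 1:a drops first: 6 orders
heap linearizations: 10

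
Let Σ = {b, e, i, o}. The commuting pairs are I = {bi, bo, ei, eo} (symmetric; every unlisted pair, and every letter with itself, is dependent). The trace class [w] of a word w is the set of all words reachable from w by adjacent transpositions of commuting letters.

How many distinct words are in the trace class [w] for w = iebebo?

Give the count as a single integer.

15

piece 0:i — minimal
piece 1:e — minimal
piece 2:b rests on {1:e}
piece 3:e rests on {2:b}
piece 4:b rests on {3:e}
piece 5:o rests on {0:i}
minimal pieces: {0:i, 1:e}
ways to finish when only these pieces remain (= sum over removing one remaining piece with nothing left below it):
  1 left: {4}→1  {5}→1
  2 left: {0,5}→1  {3,4}→1  {4,5}→2
  3 left: {0,4,5}→3  {2,3,4}→1  {3,4,5}→3
  4 left: {0,3,4,5}→6  {1,2,3,4}→1  {2,3,4,5}→4
  placing 0:i first → 5 extensions
  placing 1:e first → 10 extensions
total linear extensions = 15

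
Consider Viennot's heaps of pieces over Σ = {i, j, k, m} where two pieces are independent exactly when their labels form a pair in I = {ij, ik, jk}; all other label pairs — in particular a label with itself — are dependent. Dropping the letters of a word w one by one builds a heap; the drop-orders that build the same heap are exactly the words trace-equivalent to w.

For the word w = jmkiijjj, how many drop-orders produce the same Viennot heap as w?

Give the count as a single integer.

60

drop 0:j onto floor
drop 1:m onto {0:j}
drop 2:k onto {1:m}
drop 3:i onto {1:m}
drop 4:i onto {3:i}
drop 5:j onto {1:m}
drop 6:j onto {5:j}
drop 7:j onto {6:j}
ground layer = {0:j}
drop-orders for the pieces not yet dropped (sum over which currently-grounded one goes next):
  1 to go: {2} 1  {4} 1  {7} 1
  2 to go: {2,4} 2  {2,7} 2  {3,4} 1  {4,7} 2  {6,7} 1
  3 to go: {2,3,4} 3  {2,4,7} 6  {2,6,7} 3  {3,4,7} 3  {4,6,7} 3  {5,6,7} 1
  4 to go: {2,3,4,7} 12  {2,4,6,7} 12  {2,5,6,7} 4  {3,4,6,7} 6  {4,5,6,7} 4
  5 to go: {2,3,4,6,7} 30  {2,4,5,6,7} 20  {3,4,5,6,7} 10
  6 to go: {2,3,4,5,6,7} 60
  if 0:j drops first: 60 orders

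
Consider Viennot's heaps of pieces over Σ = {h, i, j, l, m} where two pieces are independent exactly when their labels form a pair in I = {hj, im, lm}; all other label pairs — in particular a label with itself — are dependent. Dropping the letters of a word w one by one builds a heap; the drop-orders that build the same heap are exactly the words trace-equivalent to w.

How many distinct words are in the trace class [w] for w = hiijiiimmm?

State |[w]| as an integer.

0(h) covers ∅
1(i) covers 0:h
2(i) covers 1:i
3(j) covers 2:i
4(i) covers 3:j
5(i) covers 4:i
6(i) covers 5:i
7(m) covers 3:j
8(m) covers 7:m
9(m) covers 8:m
floor of heap: 0:h
completions by unplaced set U, small U first (add the entries for U minus each lowest piece of U):
  |U|=1: {6}:1  {9}:1
  |U|=2: {5,6}:1  {6,9}:2  {8,9}:1
  |U|=3: {4,5,6}:1  {5,6,9}:3  {6,8,9}:3  {7,8,9}:1
  |U|=4: {4,5,6,9}:4  {5,6,8,9}:6  {6,7,8,9}:4
  |U|=5: {4,5,6,8,9}:10  {5,6,7,8,9}:10
  |U|=6: {4,5,6,7,8,9}:20
  |U|=7: {3,4,5,6,7,8,9}:20
  |U|=8: {2,3,4,5,6,7,8,9}:20
  start at 0(h): 20

20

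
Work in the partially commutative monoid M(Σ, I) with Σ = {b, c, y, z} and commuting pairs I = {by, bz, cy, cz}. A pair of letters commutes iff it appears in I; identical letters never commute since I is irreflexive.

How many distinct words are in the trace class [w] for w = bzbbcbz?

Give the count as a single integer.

0(b) covers ∅
1(z) covers ∅
2(b) covers 0:b
3(b) covers 2:b
4(c) covers 3:b
5(b) covers 4:c
6(z) covers 1:z
floor of heap: 0:b, 1:z
completions by unplaced set U, small U first (add the entries for U minus each lowest piece of U):
  |U|=1: {5}:1  {6}:1
  |U|=2: {1,6}:1  {4,5}:1  {5,6}:2
  |U|=3: {1,5,6}:3  {3,4,5}:1  {4,5,6}:3
  |U|=4: {1,4,5,6}:6  {2,3,4,5}:1  {3,4,5,6}:4
  |U|=5: {0,2,3,4,5}:1  {1,3,4,5,6}:10  {2,3,4,5,6}:5
  start at 0(b): 15
  start at 1(z): 6
sum over floor = 21

21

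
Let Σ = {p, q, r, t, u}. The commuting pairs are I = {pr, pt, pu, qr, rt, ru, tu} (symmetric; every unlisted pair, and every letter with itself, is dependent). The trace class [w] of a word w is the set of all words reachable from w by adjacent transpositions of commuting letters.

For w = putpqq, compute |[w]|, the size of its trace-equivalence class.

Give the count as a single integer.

piece 0:p — minimal
piece 1:u — minimal
piece 2:t — minimal
piece 3:p rests on {0:p}
piece 4:q rests on {1:u, 2:t, 3:p}
piece 5:q rests on {4:q}
minimal pieces: {0:p, 1:u, 2:t}
ways to finish when only these pieces remain (= sum over removing one remaining piece with nothing left below it):
  1 left: {5}→1
  2 left: {4,5}→1
  3 left: {1,4,5}→1  {2,4,5}→1  {3,4,5}→1
  4 left: {0,3,4,5}→1  {1,2,4,5}→2  {1,3,4,5}→2  {2,3,4,5}→2
  placing 0:p first → 6 extensions
  placing 1:u first → 3 extensions
  placing 2:t first → 3 extensions
total linear extensions = 12

12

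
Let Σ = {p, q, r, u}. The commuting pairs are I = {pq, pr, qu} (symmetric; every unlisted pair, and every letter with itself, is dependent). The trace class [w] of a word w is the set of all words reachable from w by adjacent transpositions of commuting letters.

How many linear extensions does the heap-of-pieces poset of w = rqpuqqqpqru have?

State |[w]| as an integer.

104

#0=r has no predecessor
#1=q depends on [0:r]
#2=p has no predecessor
#3=u depends on [0:r, 2:p]
#4=q depends on [1:q]
#5=q depends on [4:q]
#6=q depends on [5:q]
#7=p depends on [3:u]
#8=q depends on [6:q]
#9=r depends on [3:u, 8:q]
#10=u depends on [7:p, 9:r]
sources: [0:r, 2:p]
N(rest) = Σ N(rest − s) over sources s of rest; N(one piece) = 1:
  size 1 → [10]=1
  size 2 → [7,10]=1  [9,10]=1
  size 3 → [7,9,10]=2  [8,9,10]=1
  size 4 → [3,7,9,10]=2  [6,8,9,10]=1  [7,8,9,10]=3
  size 5 → [2,3,7,9,10]=2  [3,7,8,9,10]=5  [5,6,8,9,10]=1  [6,7,8,9,10]=4
  size 6 → [2,3,7,8,9,10]=7  [3,6,7,8,9,10]=9  [4,5,6,8,9,10]=1  [5,6,7,8,9,10]=5
  size 7 → [1,4,5,6,8,9,10]=1  [2,3,6,7,8,9,10]=16  [3,5,6,7,8,9,10]=14  [4,5,6,7,8,9,10]=6
  size 8 → [1,4,5,6,7,8,9,10]=7  [2,3,5,6,7,8,9,10]=30  [3,4,5,6,7,8,9,10]=20
  size 9 → [1,3,4,5,6,7,8,9,10]=27  [2,3,4,5,6,7,8,9,10]=50
  first=0(r) contributes 77
  first=2(p) contributes 27
|[w]| = 104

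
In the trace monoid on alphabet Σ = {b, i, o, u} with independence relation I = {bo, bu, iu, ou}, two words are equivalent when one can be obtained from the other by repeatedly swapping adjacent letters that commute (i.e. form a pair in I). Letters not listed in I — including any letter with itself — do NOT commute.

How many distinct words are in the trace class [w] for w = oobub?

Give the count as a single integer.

30

0(o) covers ∅
1(o) covers 0:o
2(b) covers ∅
3(u) covers ∅
4(b) covers 2:b
floor of heap: 0:o, 2:b, 3:u
completions by unplaced set U, small U first (add the entries for U minus each lowest piece of U):
  |U|=1: {1}:1  {3}:1  {4}:1
  |U|=2: {0,1}:1  {1,3}:2  {1,4}:2  {2,4}:1  {3,4}:2
  |U|=3: {0,1,3}:3  {0,1,4}:3  {1,2,4}:3  {1,3,4}:6  {2,3,4}:3
  start at 0(o): 12
  start at 2(b): 12
  start at 3(u): 6
sum over floor = 30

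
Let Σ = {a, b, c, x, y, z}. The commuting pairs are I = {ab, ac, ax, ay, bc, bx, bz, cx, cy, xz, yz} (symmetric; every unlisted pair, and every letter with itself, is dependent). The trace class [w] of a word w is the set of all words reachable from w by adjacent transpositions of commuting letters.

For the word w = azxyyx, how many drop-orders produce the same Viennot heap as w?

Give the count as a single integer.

15

#0=a has no predecessor
#1=z depends on [0:a]
#2=x has no predecessor
#3=y depends on [2:x]
#4=y depends on [3:y]
#5=x depends on [4:y]
sources: [0:a, 2:x]
N(rest) = Σ N(rest − s) over sources s of rest; N(one piece) = 1:
  size 1 → [1]=1  [5]=1
  size 2 → [0,1]=1  [1,5]=2  [4,5]=1
  size 3 → [0,1,5]=3  [1,4,5]=3  [3,4,5]=1
  size 4 → [0,1,4,5]=6  [1,3,4,5]=4  [2,3,4,5]=1
  first=0(a) contributes 5
  first=2(x) contributes 10
|[w]| = 15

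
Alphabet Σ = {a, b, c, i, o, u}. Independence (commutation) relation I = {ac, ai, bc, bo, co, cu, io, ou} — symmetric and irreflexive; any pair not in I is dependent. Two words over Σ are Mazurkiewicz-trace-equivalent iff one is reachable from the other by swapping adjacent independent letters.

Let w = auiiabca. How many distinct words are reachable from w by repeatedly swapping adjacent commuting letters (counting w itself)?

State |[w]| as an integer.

#0=a has no predecessor
#1=u depends on [0:a]
#2=i depends on [1:u]
#3=i depends on [2:i]
#4=a depends on [1:u]
#5=b depends on [3:i, 4:a]
#6=c depends on [3:i]
#7=a depends on [5:b]
sources: [0:a]
N(rest) = Σ N(rest − s) over sources s of rest; N(one piece) = 1:
  size 1 → [6]=1  [7]=1
  size 2 → [5,7]=1  [6,7]=2
  size 3 → [4,5,7]=1  [5,6,7]=3
  size 4 → [3,5,6,7]=3  [4,5,6,7]=4
  size 5 → [2,3,5,6,7]=3  [3,4,5,6,7]=7
  size 6 → [2,3,4,5,6,7]=10
  first=0(a) contributes 10

10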